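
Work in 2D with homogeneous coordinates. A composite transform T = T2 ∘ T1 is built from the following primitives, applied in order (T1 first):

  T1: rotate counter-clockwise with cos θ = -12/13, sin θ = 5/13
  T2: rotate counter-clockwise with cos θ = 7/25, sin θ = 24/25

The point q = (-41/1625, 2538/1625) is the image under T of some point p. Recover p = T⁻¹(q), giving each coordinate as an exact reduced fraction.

T1 = [-12/13 -5/13 0; 5/13 -12/13 0; 0 0 1]
T2·T1 = [-204/325 253/325 0; -253/325 -204/325 0; 0 0 1]
det M = 1; M⁻¹ = [-204/325 -253/325 0; 253/325 -204/325 0; 0 0 1]
M⁻¹ · (-41/1625, 2538/1625)ᵀ = (-6/5, -1)ᵀ

p = (-6/5, -1)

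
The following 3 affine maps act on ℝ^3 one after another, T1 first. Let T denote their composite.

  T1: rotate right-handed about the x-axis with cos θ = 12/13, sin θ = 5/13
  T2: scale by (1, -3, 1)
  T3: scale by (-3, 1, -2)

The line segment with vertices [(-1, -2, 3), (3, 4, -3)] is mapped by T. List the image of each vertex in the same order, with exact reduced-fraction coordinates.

T1 rotate right-handed about the x-axis with cos θ = 12/13, sin θ = 5/13: (-1, -2, 3) → (-1, -3, 2); (3, 4, -3) → (3, 63/13, -16/13)
T2 scale by (1, -3, 1): (-1, -3, 2) → (-1, 9, 2); (3, 63/13, -16/13) → (3, -189/13, -16/13)
T3 scale by (-3, 1, -2): (-1, 9, 2) → (3, 9, -4); (3, -189/13, -16/13) → (-9, -189/13, 32/13)

image vertices: (3, 9, -4), (-9, -189/13, 32/13)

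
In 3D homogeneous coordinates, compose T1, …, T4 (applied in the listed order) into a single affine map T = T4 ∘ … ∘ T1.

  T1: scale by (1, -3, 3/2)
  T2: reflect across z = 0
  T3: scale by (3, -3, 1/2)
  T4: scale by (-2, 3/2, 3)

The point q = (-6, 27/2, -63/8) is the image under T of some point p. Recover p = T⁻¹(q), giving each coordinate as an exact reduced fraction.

T1 = [1 0 0 0; 0 -3 0 0; 0 0 3/2 0; 0 0 0 1]
T2·T1 = [1 0 0 0; 0 -3 0 0; 0 0 -3/2 0; 0 0 0 1]
T3·…·T1 = [3 0 0 0; 0 9 0 0; 0 0 -3/4 0; 0 0 0 1]
T4·…·T1 = [-6 0 0 0; 0 27/2 0 0; 0 0 -9/4 0; 0 0 0 1]
det M = 729/4; M⁻¹ = [-1/6 0 0 0; 0 2/27 0 0; 0 0 -4/9 0; 0 0 0 1]
M⁻¹ · (-6, 27/2, -63/8)ᵀ = (1, 1, 7/2)ᵀ

p = (1, 1, 7/2)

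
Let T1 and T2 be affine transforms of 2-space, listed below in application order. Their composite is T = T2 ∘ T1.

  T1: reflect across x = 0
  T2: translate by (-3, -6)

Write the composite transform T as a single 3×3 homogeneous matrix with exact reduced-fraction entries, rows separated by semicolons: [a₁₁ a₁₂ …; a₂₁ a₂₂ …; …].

T1 = [-1 0 0; 0 1 0; 0 0 1]
T2·T1 = [-1 0 -3; 0 1 -6; 0 0 1]

T = [-1 0 -3; 0 1 -6; 0 0 1]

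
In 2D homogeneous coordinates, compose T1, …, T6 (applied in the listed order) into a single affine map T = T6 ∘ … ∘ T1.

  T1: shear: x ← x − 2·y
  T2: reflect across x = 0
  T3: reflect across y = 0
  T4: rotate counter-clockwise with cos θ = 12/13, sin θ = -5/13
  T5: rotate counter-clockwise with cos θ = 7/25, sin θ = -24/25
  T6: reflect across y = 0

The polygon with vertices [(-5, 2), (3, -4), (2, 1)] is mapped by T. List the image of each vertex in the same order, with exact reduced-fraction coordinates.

T1 shear: x ← x − 2·y: (-5, 2) → (-9, 2); (3, -4) → (11, -4); (2, 1) → (0, 1)
T2 reflect across x = 0: (-9, 2) → (9, 2); (11, -4) → (-11, -4); (0, 1) → (0, 1)
T3 reflect across y = 0: (9, 2) → (9, -2); (-11, -4) → (-11, 4); (0, 1) → (0, -1)
T4 rotate counter-clockwise with cos θ = 12/13, sin θ = -5/13: (9, -2) → (98/13, -69/13); (-11, 4) → (-112/13, 103/13); (0, -1) → (-5/13, -12/13)
T5 rotate counter-clockwise with cos θ = 7/25, sin θ = -24/25: (98/13, -69/13) → (-194/65, -567/65); (-112/13, 103/13) → (1688/325, 3409/325); (-5/13, -12/13) → (-323/325, 36/325)
T6 reflect across y = 0: (-194/65, -567/65) → (-194/65, 567/65); (1688/325, 3409/325) → (1688/325, -3409/325); (-323/325, 36/325) → (-323/325, -36/325)

image vertices: (-194/65, 567/65), (1688/325, -3409/325), (-323/325, -36/325)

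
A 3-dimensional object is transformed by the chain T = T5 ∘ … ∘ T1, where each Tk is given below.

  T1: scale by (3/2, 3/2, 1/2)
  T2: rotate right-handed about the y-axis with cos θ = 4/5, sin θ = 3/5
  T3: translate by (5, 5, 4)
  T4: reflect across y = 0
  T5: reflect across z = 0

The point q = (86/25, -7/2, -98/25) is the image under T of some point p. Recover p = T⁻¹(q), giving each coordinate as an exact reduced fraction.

p = (-4/5, -1, -2)

T1 = [3/2 0 0 0; 0 3/2 0 0; 0 0 1/2 0; 0 0 0 1]
T2·T1 = [6/5 0 3/10 0; 0 3/2 0 0; -9/10 0 2/5 0; 0 0 0 1]
T3·…·T1 = [6/5 0 3/10 5; 0 3/2 0 5; -9/10 0 2/5 4; 0 0 0 1]
T4·…·T1 = [6/5 0 3/10 5; 0 -3/2 0 -5; -9/10 0 2/5 4; 0 0 0 1]
T5·…·T1 = [6/5 0 3/10 5; 0 -3/2 0 -5; 9/10 0 -2/5 -4; 0 0 0 1]
det M = 9/8; M⁻¹ = [8/15 0 2/5 -16/15; 0 -2/3 0 -10/3; 6/5 0 -8/5 -62/5; 0 0 0 1]
M⁻¹ · (86/25, -7/2, -98/25)ᵀ = (-4/5, -1, -2)ᵀ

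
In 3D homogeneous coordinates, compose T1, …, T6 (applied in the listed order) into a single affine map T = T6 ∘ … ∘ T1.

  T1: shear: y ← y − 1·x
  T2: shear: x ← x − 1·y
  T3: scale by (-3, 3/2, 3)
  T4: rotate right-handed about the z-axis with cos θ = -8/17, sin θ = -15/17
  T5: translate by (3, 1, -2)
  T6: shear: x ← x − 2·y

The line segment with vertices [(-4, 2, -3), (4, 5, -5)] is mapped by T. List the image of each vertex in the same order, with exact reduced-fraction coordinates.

image vertices: (956/17, -505/17, -11), (-269/34, 140/17, -17)

T1 shear: y ← y − 1·x: (-4, 2, -3) → (-4, 6, -3); (4, 5, -5) → (4, 1, -5)
T2 shear: x ← x − 1·y: (-4, 6, -3) → (-10, 6, -3); (4, 1, -5) → (3, 1, -5)
T3 scale by (-3, 3/2, 3): (-10, 6, -3) → (30, 9, -9); (3, 1, -5) → (-9, 3/2, -15)
T4 rotate right-handed about the z-axis with cos θ = -8/17, sin θ = -15/17: (30, 9, -9) → (-105/17, -522/17, -9); (-9, 3/2, -15) → (189/34, 123/17, -15)
T5 translate by (3, 1, -2): (-105/17, -522/17, -9) → (-54/17, -505/17, -11); (189/34, 123/17, -15) → (291/34, 140/17, -17)
T6 shear: x ← x − 2·y: (-54/17, -505/17, -11) → (956/17, -505/17, -11); (291/34, 140/17, -17) → (-269/34, 140/17, -17)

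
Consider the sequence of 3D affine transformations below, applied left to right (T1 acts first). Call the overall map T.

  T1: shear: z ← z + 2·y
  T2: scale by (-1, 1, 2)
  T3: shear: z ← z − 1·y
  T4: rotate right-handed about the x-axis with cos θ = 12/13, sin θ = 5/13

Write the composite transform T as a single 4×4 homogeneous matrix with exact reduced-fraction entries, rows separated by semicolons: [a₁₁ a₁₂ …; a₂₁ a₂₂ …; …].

T = [-1 0 0 0; 0 -3/13 -10/13 0; 0 41/13 24/13 0; 0 0 0 1]

T1 = [1 0 0 0; 0 1 0 0; 0 2 1 0; 0 0 0 1]
T2·T1 = [-1 0 0 0; 0 1 0 0; 0 4 2 0; 0 0 0 1]
T3·…·T1 = [-1 0 0 0; 0 1 0 0; 0 3 2 0; 0 0 0 1]
T4·…·T1 = [-1 0 0 0; 0 -3/13 -10/13 0; 0 41/13 24/13 0; 0 0 0 1]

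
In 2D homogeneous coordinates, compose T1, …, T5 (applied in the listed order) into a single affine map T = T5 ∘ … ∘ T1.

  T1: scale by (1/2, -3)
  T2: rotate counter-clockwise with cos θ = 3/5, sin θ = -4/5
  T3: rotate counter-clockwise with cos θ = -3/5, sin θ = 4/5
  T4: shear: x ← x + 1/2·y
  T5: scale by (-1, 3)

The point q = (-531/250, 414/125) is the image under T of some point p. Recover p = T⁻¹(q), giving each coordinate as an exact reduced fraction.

p = (3, 2/5)

T1 = [1/2 0 0; 0 -3 0; 0 0 1]
T2·T1 = [3/10 -12/5 0; -2/5 -9/5 0; 0 0 1]
T3·…·T1 = [7/50 72/25 0; 12/25 -21/25 0; 0 0 1]
T4·…·T1 = [19/50 123/50 0; 12/25 -21/25 0; 0 0 1]
T5·…·T1 = [-19/50 -123/50 0; 36/25 -63/25 0; 0 0 1]
det M = 9/2; M⁻¹ = [-14/25 41/75 0; -8/25 -19/225 0; 0 0 1]
M⁻¹ · (-531/250, 414/125)ᵀ = (3, 2/5)ᵀ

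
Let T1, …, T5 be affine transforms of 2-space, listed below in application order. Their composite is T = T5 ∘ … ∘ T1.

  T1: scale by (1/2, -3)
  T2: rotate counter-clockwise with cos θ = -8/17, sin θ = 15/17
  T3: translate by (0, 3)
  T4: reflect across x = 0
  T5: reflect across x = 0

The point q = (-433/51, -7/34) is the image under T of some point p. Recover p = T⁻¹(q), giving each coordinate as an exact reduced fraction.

p = (7/3, -3)

T1 = [1/2 0 0; 0 -3 0; 0 0 1]
T2·T1 = [-4/17 45/17 0; 15/34 24/17 0; 0 0 1]
T3·…·T1 = [-4/17 45/17 0; 15/34 24/17 3; 0 0 1]
T4·…·T1 = [4/17 -45/17 0; 15/34 24/17 3; 0 0 1]
T5·…·T1 = [-4/17 45/17 0; 15/34 24/17 3; 0 0 1]
det M = -3/2; M⁻¹ = [-16/17 30/17 -90/17; 5/17 8/51 -8/17; 0 0 1]
M⁻¹ · (-433/51, -7/34)ᵀ = (7/3, -3)ᵀ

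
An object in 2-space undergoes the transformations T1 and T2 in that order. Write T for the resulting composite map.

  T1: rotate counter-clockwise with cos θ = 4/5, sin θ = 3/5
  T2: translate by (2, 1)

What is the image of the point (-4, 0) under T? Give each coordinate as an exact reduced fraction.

T1 rotate counter-clockwise with cos θ = 4/5, sin θ = 3/5: (-4, 0) → (-16/5, -12/5)
T2 translate by (2, 1): (-16/5, -12/5) → (-6/5, -7/5)

T(p) = (-6/5, -7/5)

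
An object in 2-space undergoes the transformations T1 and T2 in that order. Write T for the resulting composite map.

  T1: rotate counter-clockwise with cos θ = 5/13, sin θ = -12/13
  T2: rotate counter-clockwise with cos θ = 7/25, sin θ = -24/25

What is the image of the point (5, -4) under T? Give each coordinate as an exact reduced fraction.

T1 rotate counter-clockwise with cos θ = 5/13, sin θ = -12/13: (5, -4) → (-23/13, -80/13)
T2 rotate counter-clockwise with cos θ = 7/25, sin θ = -24/25: (-23/13, -80/13) → (-2081/325, -8/325)

T(p) = (-2081/325, -8/325)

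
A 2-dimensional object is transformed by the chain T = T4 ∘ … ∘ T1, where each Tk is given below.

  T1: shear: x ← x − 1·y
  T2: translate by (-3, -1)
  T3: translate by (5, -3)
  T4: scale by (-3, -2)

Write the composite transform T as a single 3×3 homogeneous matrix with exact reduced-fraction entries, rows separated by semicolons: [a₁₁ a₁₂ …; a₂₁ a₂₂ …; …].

T1 = [1 -1 0; 0 1 0; 0 0 1]
T2·T1 = [1 -1 -3; 0 1 -1; 0 0 1]
T3·…·T1 = [1 -1 2; 0 1 -4; 0 0 1]
T4·…·T1 = [-3 3 -6; 0 -2 8; 0 0 1]

T = [-3 3 -6; 0 -2 8; 0 0 1]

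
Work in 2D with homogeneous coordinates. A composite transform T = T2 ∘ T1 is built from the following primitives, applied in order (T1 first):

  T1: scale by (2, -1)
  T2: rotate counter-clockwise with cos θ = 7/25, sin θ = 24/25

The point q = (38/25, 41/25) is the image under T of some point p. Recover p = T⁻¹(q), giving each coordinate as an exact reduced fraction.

p = (1, 1)

T1 = [2 0 0; 0 -1 0; 0 0 1]
T2·T1 = [14/25 24/25 0; 48/25 -7/25 0; 0 0 1]
det M = -2; M⁻¹ = [7/50 12/25 0; 24/25 -7/25 0; 0 0 1]
M⁻¹ · (38/25, 41/25)ᵀ = (1, 1)ᵀ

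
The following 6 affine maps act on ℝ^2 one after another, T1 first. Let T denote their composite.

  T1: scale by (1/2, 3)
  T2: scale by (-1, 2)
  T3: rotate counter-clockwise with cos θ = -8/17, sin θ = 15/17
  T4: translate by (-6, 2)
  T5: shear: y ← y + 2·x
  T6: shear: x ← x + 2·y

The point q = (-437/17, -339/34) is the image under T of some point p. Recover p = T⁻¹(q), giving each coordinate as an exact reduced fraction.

T1 = [1/2 0 0; 0 3 0; 0 0 1]
T2·T1 = [-1/2 0 0; 0 6 0; 0 0 1]
T3·…·T1 = [4/17 -90/17 0; -15/34 -48/17 0; 0 0 1]
T4·…·T1 = [4/17 -90/17 -6; -15/34 -48/17 2; 0 0 1]
T5·…·T1 = [4/17 -90/17 -6; 1/34 -228/17 -10; 0 0 1]
T6·…·T1 = [5/17 -546/17 -26; 1/34 -228/17 -10; 0 0 1]
det M = -3; M⁻¹ = [76/17 -182/17 156/17; 1/102 -5/51 -37/51; 0 0 1]
M⁻¹ · (-437/17, -339/34)ᵀ = (1, 0)ᵀ

p = (1, 0)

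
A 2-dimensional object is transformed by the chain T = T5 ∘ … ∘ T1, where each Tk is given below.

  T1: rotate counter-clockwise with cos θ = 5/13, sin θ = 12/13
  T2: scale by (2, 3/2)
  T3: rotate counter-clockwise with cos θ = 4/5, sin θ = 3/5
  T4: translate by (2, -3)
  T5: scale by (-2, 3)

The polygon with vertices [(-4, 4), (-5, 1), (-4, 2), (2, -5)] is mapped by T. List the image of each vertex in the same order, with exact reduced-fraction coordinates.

T1 rotate counter-clockwise with cos θ = 5/13, sin θ = 12/13: (-4, 4) → (-68/13, -28/13); (-5, 1) → (-37/13, -55/13); (-4, 2) → (-44/13, -38/13); (2, -5) → (70/13, -1/13)
T2 scale by (2, 3/2): (-68/13, -28/13) → (-136/13, -42/13); (-37/13, -55/13) → (-74/13, -165/26); (-44/13, -38/13) → (-88/13, -57/13); (70/13, -1/13) → (140/13, -3/26)
T3 rotate counter-clockwise with cos θ = 4/5, sin θ = 3/5: (-136/13, -42/13) → (-418/65, -576/65); (-74/13, -165/26) → (-97/130, -552/65); (-88/13, -57/13) → (-181/65, -492/65); (140/13, -3/26) → (1129/130, 414/65)
T4 translate by (2, -3): (-418/65, -576/65) → (-288/65, -771/65); (-97/130, -552/65) → (163/130, -747/65); (-181/65, -492/65) → (-51/65, -687/65); (1129/130, 414/65) → (1389/130, 219/65)
T5 scale by (-2, 3): (-288/65, -771/65) → (576/65, -2313/65); (163/130, -747/65) → (-163/65, -2241/65); (-51/65, -687/65) → (102/65, -2061/65); (1389/130, 219/65) → (-1389/65, 657/65)

image vertices: (576/65, -2313/65), (-163/65, -2241/65), (102/65, -2061/65), (-1389/65, 657/65)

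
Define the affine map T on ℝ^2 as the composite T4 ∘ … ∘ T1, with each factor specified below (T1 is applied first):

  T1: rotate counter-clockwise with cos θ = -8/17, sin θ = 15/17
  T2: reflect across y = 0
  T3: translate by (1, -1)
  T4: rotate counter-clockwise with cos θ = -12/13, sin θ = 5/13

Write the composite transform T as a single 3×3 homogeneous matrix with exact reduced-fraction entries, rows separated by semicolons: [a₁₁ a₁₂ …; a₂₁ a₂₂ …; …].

T1 = [-8/17 -15/17 0; 15/17 -8/17 0; 0 0 1]
T2·T1 = [-8/17 -15/17 0; -15/17 8/17 0; 0 0 1]
T3·…·T1 = [-8/17 -15/17 1; -15/17 8/17 -1; 0 0 1]
T4·…·T1 = [171/221 140/221 -7/13; 140/221 -171/221 17/13; 0 0 1]

T = [171/221 140/221 -7/13; 140/221 -171/221 17/13; 0 0 1]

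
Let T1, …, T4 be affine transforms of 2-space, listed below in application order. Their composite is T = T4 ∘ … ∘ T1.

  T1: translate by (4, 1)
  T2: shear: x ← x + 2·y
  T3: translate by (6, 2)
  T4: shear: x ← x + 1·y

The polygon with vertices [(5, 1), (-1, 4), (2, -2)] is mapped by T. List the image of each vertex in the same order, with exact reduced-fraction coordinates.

image vertices: (23, 4), (26, 7), (11, 1)

T1 translate by (4, 1): (5, 1) → (9, 2); (-1, 4) → (3, 5); (2, -2) → (6, -1)
T2 shear: x ← x + 2·y: (9, 2) → (13, 2); (3, 5) → (13, 5); (6, -1) → (4, -1)
T3 translate by (6, 2): (13, 2) → (19, 4); (13, 5) → (19, 7); (4, -1) → (10, 1)
T4 shear: x ← x + 1·y: (19, 4) → (23, 4); (19, 7) → (26, 7); (10, 1) → (11, 1)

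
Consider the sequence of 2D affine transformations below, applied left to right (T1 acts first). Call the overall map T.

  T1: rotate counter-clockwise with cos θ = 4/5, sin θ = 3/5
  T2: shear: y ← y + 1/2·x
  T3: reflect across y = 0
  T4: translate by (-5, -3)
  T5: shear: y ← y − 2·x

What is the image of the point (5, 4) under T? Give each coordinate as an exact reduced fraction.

T(p) = (-17/5, -16/5)

T1 rotate counter-clockwise with cos θ = 4/5, sin θ = 3/5: (5, 4) → (8/5, 31/5)
T2 shear: y ← y + 1/2·x: (8/5, 31/5) → (8/5, 7)
T3 reflect across y = 0: (8/5, 7) → (8/5, -7)
T4 translate by (-5, -3): (8/5, -7) → (-17/5, -10)
T5 shear: y ← y − 2·x: (-17/5, -10) → (-17/5, -16/5)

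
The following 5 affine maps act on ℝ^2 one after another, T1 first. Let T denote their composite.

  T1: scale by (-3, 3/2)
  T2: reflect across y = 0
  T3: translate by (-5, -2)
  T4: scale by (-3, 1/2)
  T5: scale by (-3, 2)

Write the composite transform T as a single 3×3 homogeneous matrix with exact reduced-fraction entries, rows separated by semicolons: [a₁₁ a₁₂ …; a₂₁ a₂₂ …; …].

T = [-27 0 -45; 0 -3/2 -2; 0 0 1]

T1 = [-3 0 0; 0 3/2 0; 0 0 1]
T2·T1 = [-3 0 0; 0 -3/2 0; 0 0 1]
T3·…·T1 = [-3 0 -5; 0 -3/2 -2; 0 0 1]
T4·…·T1 = [9 0 15; 0 -3/4 -1; 0 0 1]
T5·…·T1 = [-27 0 -45; 0 -3/2 -2; 0 0 1]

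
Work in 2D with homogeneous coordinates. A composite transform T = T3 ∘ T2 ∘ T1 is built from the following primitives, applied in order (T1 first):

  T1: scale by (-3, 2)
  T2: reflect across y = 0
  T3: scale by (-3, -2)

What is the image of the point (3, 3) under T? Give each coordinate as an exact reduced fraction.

T1 scale by (-3, 2): (3, 3) → (-9, 6)
T2 reflect across y = 0: (-9, 6) → (-9, -6)
T3 scale by (-3, -2): (-9, -6) → (27, 12)

T(p) = (27, 12)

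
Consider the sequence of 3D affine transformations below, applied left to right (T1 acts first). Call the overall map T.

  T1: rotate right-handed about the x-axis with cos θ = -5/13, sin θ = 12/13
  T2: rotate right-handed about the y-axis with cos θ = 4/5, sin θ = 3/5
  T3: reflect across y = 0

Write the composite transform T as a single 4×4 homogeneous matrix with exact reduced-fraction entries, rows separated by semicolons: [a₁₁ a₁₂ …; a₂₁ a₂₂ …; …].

T = [4/5 36/65 -3/13 0; 0 5/13 12/13 0; -3/5 48/65 -4/13 0; 0 0 0 1]

T1 = [1 0 0 0; 0 -5/13 -12/13 0; 0 12/13 -5/13 0; 0 0 0 1]
T2·T1 = [4/5 36/65 -3/13 0; 0 -5/13 -12/13 0; -3/5 48/65 -4/13 0; 0 0 0 1]
T3·…·T1 = [4/5 36/65 -3/13 0; 0 5/13 12/13 0; -3/5 48/65 -4/13 0; 0 0 0 1]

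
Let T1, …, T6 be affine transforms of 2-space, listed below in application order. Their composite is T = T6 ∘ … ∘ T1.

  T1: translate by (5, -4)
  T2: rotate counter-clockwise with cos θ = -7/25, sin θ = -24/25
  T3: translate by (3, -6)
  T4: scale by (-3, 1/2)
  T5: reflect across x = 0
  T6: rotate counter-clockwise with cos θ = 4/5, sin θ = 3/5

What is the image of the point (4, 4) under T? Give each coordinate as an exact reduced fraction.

T1 translate by (5, -4): (4, 4) → (9, 0)
T2 rotate counter-clockwise with cos θ = -7/25, sin θ = -24/25: (9, 0) → (-63/25, -216/25)
T3 translate by (3, -6): (-63/25, -216/25) → (12/25, -366/25)
T4 scale by (-3, 1/2): (12/25, -366/25) → (-36/25, -183/25)
T5 reflect across x = 0: (-36/25, -183/25) → (36/25, -183/25)
T6 rotate counter-clockwise with cos θ = 4/5, sin θ = 3/5: (36/25, -183/25) → (693/125, -624/125)

T(p) = (693/125, -624/125)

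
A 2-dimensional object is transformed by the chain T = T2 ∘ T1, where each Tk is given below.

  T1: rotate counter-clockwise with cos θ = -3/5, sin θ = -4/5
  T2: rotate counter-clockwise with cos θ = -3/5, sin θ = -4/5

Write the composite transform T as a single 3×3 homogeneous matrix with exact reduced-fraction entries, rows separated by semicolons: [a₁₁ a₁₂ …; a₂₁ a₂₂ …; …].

T = [-7/25 -24/25 0; 24/25 -7/25 0; 0 0 1]

T1 = [-3/5 4/5 0; -4/5 -3/5 0; 0 0 1]
T2·T1 = [-7/25 -24/25 0; 24/25 -7/25 0; 0 0 1]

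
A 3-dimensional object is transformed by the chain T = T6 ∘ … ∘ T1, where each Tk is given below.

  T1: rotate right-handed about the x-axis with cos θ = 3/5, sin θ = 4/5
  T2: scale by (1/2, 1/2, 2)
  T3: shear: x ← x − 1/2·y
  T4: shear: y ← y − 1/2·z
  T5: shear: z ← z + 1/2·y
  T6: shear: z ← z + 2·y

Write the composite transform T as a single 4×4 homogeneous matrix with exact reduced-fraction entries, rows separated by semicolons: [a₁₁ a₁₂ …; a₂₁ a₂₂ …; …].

T = [1/2 -3/20 1/5 0; 0 -1/2 -1 0; 0 7/20 -13/10 0; 0 0 0 1]

T1 = [1 0 0 0; 0 3/5 -4/5 0; 0 4/5 3/5 0; 0 0 0 1]
T2·T1 = [1/2 0 0 0; 0 3/10 -2/5 0; 0 8/5 6/5 0; 0 0 0 1]
T3·…·T1 = [1/2 -3/20 1/5 0; 0 3/10 -2/5 0; 0 8/5 6/5 0; 0 0 0 1]
T4·…·T1 = [1/2 -3/20 1/5 0; 0 -1/2 -1 0; 0 8/5 6/5 0; 0 0 0 1]
T5·…·T1 = [1/2 -3/20 1/5 0; 0 -1/2 -1 0; 0 27/20 7/10 0; 0 0 0 1]
T6·…·T1 = [1/2 -3/20 1/5 0; 0 -1/2 -1 0; 0 7/20 -13/10 0; 0 0 0 1]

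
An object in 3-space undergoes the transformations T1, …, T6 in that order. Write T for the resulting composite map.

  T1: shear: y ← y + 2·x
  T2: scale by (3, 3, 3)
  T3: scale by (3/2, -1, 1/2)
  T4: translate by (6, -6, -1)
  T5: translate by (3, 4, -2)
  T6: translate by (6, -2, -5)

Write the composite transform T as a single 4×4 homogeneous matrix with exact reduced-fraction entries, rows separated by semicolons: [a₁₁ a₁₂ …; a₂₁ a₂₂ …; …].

T = [9/2 0 0 15; -6 -3 0 -4; 0 0 3/2 -8; 0 0 0 1]

T1 = [1 0 0 0; 2 1 0 0; 0 0 1 0; 0 0 0 1]
T2·T1 = [3 0 0 0; 6 3 0 0; 0 0 3 0; 0 0 0 1]
T3·…·T1 = [9/2 0 0 0; -6 -3 0 0; 0 0 3/2 0; 0 0 0 1]
T4·…·T1 = [9/2 0 0 6; -6 -3 0 -6; 0 0 3/2 -1; 0 0 0 1]
T5·…·T1 = [9/2 0 0 9; -6 -3 0 -2; 0 0 3/2 -3; 0 0 0 1]
T6·…·T1 = [9/2 0 0 15; -6 -3 0 -4; 0 0 3/2 -8; 0 0 0 1]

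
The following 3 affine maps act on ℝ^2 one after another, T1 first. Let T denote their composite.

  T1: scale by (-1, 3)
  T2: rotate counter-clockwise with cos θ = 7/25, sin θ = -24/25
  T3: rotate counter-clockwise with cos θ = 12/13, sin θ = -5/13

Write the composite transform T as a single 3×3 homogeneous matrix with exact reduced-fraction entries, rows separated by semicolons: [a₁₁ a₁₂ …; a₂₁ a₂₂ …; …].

T = [36/325 969/325 0; 323/325 -108/325 0; 0 0 1]

T1 = [-1 0 0; 0 3 0; 0 0 1]
T2·T1 = [-7/25 72/25 0; 24/25 21/25 0; 0 0 1]
T3·…·T1 = [36/325 969/325 0; 323/325 -108/325 0; 0 0 1]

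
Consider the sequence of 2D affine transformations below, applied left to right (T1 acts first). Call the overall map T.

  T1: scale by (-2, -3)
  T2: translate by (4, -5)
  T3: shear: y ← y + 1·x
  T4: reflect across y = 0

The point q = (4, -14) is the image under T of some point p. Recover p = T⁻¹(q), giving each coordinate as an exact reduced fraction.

T1 = [-2 0 0; 0 -3 0; 0 0 1]
T2·T1 = [-2 0 4; 0 -3 -5; 0 0 1]
T3·…·T1 = [-2 0 4; -2 -3 -1; 0 0 1]
T4·…·T1 = [-2 0 4; 2 3 1; 0 0 1]
det M = -6; M⁻¹ = [-1/2 0 2; 1/3 1/3 -5/3; 0 0 1]
M⁻¹ · (4, -14)ᵀ = (0, -5)ᵀ

p = (0, -5)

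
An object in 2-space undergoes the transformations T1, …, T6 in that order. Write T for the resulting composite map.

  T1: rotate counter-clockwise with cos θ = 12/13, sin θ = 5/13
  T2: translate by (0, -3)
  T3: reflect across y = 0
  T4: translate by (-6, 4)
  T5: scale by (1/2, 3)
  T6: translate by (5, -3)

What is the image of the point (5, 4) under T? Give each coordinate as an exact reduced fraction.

T(p) = (46/13, 15/13)

T1 rotate counter-clockwise with cos θ = 12/13, sin θ = 5/13: (5, 4) → (40/13, 73/13)
T2 translate by (0, -3): (40/13, 73/13) → (40/13, 34/13)
T3 reflect across y = 0: (40/13, 34/13) → (40/13, -34/13)
T4 translate by (-6, 4): (40/13, -34/13) → (-38/13, 18/13)
T5 scale by (1/2, 3): (-38/13, 18/13) → (-19/13, 54/13)
T6 translate by (5, -3): (-19/13, 54/13) → (46/13, 15/13)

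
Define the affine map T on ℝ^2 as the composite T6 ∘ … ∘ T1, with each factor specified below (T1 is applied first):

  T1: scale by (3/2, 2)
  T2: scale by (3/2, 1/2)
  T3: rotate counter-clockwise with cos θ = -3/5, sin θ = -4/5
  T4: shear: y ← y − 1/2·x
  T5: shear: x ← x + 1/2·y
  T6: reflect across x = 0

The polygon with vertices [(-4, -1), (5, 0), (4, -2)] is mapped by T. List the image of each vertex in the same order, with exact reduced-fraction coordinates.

image vertices: (-147/20, 11/2), (153/16, -45/8), (33/4, -5/2)

T1 scale by (3/2, 2): (-4, -1) → (-6, -2); (5, 0) → (15/2, 0); (4, -2) → (6, -4)
T2 scale by (3/2, 1/2): (-6, -2) → (-9, -1); (15/2, 0) → (45/4, 0); (6, -4) → (9, -2)
T3 rotate counter-clockwise with cos θ = -3/5, sin θ = -4/5: (-9, -1) → (23/5, 39/5); (45/4, 0) → (-27/4, -9); (9, -2) → (-7, -6)
T4 shear: y ← y − 1/2·x: (23/5, 39/5) → (23/5, 11/2); (-27/4, -9) → (-27/4, -45/8); (-7, -6) → (-7, -5/2)
T5 shear: x ← x + 1/2·y: (23/5, 11/2) → (147/20, 11/2); (-27/4, -45/8) → (-153/16, -45/8); (-7, -5/2) → (-33/4, -5/2)
T6 reflect across x = 0: (147/20, 11/2) → (-147/20, 11/2); (-153/16, -45/8) → (153/16, -45/8); (-33/4, -5/2) → (33/4, -5/2)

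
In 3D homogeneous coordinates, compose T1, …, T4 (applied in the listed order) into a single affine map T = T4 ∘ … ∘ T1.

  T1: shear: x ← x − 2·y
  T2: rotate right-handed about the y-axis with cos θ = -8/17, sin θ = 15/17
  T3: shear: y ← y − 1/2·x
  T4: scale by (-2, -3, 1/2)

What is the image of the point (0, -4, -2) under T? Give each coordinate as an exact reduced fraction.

T(p) = (188/17, 63/17, -52/17)

T1 shear: x ← x − 2·y: (0, -4, -2) → (8, -4, -2)
T2 rotate right-handed about the y-axis with cos θ = -8/17, sin θ = 15/17: (8, -4, -2) → (-94/17, -4, -104/17)
T3 shear: y ← y − 1/2·x: (-94/17, -4, -104/17) → (-94/17, -21/17, -104/17)
T4 scale by (-2, -3, 1/2): (-94/17, -21/17, -104/17) → (188/17, 63/17, -52/17)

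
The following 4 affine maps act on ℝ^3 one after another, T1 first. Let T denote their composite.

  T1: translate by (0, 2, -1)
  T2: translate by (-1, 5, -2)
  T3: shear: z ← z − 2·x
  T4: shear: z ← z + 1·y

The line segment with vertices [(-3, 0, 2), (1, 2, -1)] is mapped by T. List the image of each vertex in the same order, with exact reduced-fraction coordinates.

image vertices: (-4, 7, 14), (0, 9, 5)

T1 translate by (0, 2, -1): (-3, 0, 2) → (-3, 2, 1); (1, 2, -1) → (1, 4, -2)
T2 translate by (-1, 5, -2): (-3, 2, 1) → (-4, 7, -1); (1, 4, -2) → (0, 9, -4)
T3 shear: z ← z − 2·x: (-4, 7, -1) → (-4, 7, 7); (0, 9, -4) → (0, 9, -4)
T4 shear: z ← z + 1·y: (-4, 7, 7) → (-4, 7, 14); (0, 9, -4) → (0, 9, 5)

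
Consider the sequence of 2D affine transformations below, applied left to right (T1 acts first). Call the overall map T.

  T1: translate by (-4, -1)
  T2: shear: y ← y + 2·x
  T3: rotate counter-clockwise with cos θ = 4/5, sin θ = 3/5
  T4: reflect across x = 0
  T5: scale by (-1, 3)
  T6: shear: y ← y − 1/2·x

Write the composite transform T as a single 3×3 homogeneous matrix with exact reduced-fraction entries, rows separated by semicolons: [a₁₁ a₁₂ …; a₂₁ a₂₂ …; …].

T = [-2/5 -3/5 11/5; 34/5 27/10 -299/10; 0 0 1]

T1 = [1 0 -4; 0 1 -1; 0 0 1]
T2·T1 = [1 0 -4; 2 1 -9; 0 0 1]
T3·…·T1 = [-2/5 -3/5 11/5; 11/5 4/5 -48/5; 0 0 1]
T4·…·T1 = [2/5 3/5 -11/5; 11/5 4/5 -48/5; 0 0 1]
T5·…·T1 = [-2/5 -3/5 11/5; 33/5 12/5 -144/5; 0 0 1]
T6·…·T1 = [-2/5 -3/5 11/5; 34/5 27/10 -299/10; 0 0 1]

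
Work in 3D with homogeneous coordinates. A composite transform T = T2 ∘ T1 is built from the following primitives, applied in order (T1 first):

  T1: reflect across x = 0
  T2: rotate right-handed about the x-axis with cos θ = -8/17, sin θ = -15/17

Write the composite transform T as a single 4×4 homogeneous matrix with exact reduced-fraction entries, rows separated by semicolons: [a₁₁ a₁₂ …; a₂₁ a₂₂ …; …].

T = [-1 0 0 0; 0 -8/17 15/17 0; 0 -15/17 -8/17 0; 0 0 0 1]

T1 = [-1 0 0 0; 0 1 0 0; 0 0 1 0; 0 0 0 1]
T2·T1 = [-1 0 0 0; 0 -8/17 15/17 0; 0 -15/17 -8/17 0; 0 0 0 1]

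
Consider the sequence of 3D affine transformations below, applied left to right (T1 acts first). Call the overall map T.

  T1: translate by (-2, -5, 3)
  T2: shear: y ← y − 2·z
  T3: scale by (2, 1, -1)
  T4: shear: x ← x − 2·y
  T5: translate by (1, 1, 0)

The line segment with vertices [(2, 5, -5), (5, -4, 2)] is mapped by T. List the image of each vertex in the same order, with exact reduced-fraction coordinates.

image vertices: (-7, 5, 2), (45, -18, -5)

T1 translate by (-2, -5, 3): (2, 5, -5) → (0, 0, -2); (5, -4, 2) → (3, -9, 5)
T2 shear: y ← y − 2·z: (0, 0, -2) → (0, 4, -2); (3, -9, 5) → (3, -19, 5)
T3 scale by (2, 1, -1): (0, 4, -2) → (0, 4, 2); (3, -19, 5) → (6, -19, -5)
T4 shear: x ← x − 2·y: (0, 4, 2) → (-8, 4, 2); (6, -19, -5) → (44, -19, -5)
T5 translate by (1, 1, 0): (-8, 4, 2) → (-7, 5, 2); (44, -19, -5) → (45, -18, -5)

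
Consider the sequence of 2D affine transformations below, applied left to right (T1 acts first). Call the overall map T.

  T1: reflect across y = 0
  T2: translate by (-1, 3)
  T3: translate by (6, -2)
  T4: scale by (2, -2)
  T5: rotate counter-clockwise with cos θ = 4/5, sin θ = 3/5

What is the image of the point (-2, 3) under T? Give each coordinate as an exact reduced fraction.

T1 reflect across y = 0: (-2, 3) → (-2, -3)
T2 translate by (-1, 3): (-2, -3) → (-3, 0)
T3 translate by (6, -2): (-3, 0) → (3, -2)
T4 scale by (2, -2): (3, -2) → (6, 4)
T5 rotate counter-clockwise with cos θ = 4/5, sin θ = 3/5: (6, 4) → (12/5, 34/5)

T(p) = (12/5, 34/5)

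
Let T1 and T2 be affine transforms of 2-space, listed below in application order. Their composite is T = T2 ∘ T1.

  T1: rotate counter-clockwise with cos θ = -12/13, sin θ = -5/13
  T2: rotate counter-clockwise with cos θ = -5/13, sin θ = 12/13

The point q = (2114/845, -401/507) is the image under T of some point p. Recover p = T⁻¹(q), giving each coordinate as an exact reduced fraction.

p = (7/3, 6/5)

T1 = [-12/13 5/13 0; -5/13 -12/13 0; 0 0 1]
T2·T1 = [120/169 119/169 0; -119/169 120/169 0; 0 0 1]
det M = 1; M⁻¹ = [120/169 -119/169 0; 119/169 120/169 0; 0 0 1]
M⁻¹ · (2114/845, -401/507)ᵀ = (7/3, 6/5)ᵀ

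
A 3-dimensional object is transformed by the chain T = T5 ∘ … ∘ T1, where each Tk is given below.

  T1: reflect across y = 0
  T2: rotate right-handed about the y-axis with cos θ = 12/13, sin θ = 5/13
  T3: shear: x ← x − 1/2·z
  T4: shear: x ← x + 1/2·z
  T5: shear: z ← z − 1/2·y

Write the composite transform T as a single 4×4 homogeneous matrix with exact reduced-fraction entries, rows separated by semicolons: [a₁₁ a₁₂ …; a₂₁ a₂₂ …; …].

T1 = [1 0 0 0; 0 -1 0 0; 0 0 1 0; 0 0 0 1]
T2·T1 = [12/13 0 5/13 0; 0 -1 0 0; -5/13 0 12/13 0; 0 0 0 1]
T3·…·T1 = [29/26 0 -1/13 0; 0 -1 0 0; -5/13 0 12/13 0; 0 0 0 1]
T4·…·T1 = [12/13 0 5/13 0; 0 -1 0 0; -5/13 0 12/13 0; 0 0 0 1]
T5·…·T1 = [12/13 0 5/13 0; 0 -1 0 0; -5/13 1/2 12/13 0; 0 0 0 1]

T = [12/13 0 5/13 0; 0 -1 0 0; -5/13 1/2 12/13 0; 0 0 0 1]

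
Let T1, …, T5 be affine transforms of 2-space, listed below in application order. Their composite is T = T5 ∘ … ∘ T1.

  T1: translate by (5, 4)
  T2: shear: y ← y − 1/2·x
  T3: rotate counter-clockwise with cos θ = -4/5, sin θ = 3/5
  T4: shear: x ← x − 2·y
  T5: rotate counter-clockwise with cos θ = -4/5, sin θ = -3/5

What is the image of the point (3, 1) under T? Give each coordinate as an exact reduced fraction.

T(p) = (72/5, 29/5)

T1 translate by (5, 4): (3, 1) → (8, 5)
T2 shear: y ← y − 1/2·x: (8, 5) → (8, 1)
T3 rotate counter-clockwise with cos θ = -4/5, sin θ = 3/5: (8, 1) → (-7, 4)
T4 shear: x ← x − 2·y: (-7, 4) → (-15, 4)
T5 rotate counter-clockwise with cos θ = -4/5, sin θ = -3/5: (-15, 4) → (72/5, 29/5)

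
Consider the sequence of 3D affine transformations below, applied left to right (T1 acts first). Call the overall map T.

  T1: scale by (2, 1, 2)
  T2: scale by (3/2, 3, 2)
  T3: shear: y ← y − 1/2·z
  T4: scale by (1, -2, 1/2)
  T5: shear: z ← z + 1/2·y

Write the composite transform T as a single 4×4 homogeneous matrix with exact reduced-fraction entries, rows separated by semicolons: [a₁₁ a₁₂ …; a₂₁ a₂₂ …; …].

T1 = [2 0 0 0; 0 1 0 0; 0 0 2 0; 0 0 0 1]
T2·T1 = [3 0 0 0; 0 3 0 0; 0 0 4 0; 0 0 0 1]
T3·…·T1 = [3 0 0 0; 0 3 -2 0; 0 0 4 0; 0 0 0 1]
T4·…·T1 = [3 0 0 0; 0 -6 4 0; 0 0 2 0; 0 0 0 1]
T5·…·T1 = [3 0 0 0; 0 -6 4 0; 0 -3 4 0; 0 0 0 1]

T = [3 0 0 0; 0 -6 4 0; 0 -3 4 0; 0 0 0 1]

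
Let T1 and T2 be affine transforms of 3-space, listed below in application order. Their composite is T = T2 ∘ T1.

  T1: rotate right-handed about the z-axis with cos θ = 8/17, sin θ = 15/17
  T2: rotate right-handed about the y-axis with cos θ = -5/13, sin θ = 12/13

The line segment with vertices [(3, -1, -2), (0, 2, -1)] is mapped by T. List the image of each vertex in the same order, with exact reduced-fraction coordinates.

T1 rotate right-handed about the z-axis with cos θ = 8/17, sin θ = 15/17: (3, -1, -2) → (39/17, 37/17, -2); (0, 2, -1) → (-30/17, 16/17, -1)
T2 rotate right-handed about the y-axis with cos θ = -5/13, sin θ = 12/13: (39/17, 37/17, -2) → (-603/221, 37/17, -298/221); (-30/17, 16/17, -1) → (-54/221, 16/17, 445/221)

image vertices: (-603/221, 37/17, -298/221), (-54/221, 16/17, 445/221)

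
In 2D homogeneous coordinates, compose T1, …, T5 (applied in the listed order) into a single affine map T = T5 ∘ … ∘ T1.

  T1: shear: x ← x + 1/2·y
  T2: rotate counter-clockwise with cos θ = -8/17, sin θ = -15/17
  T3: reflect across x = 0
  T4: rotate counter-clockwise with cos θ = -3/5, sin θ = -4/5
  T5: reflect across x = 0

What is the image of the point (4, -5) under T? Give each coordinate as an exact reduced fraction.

T1 shear: x ← x + 1/2·y: (4, -5) → (3/2, -5)
T2 rotate counter-clockwise with cos θ = -8/17, sin θ = -15/17: (3/2, -5) → (-87/17, 35/34)
T3 reflect across x = 0: (-87/17, 35/34) → (87/17, 35/34)
T4 rotate counter-clockwise with cos θ = -3/5, sin θ = -4/5: (87/17, 35/34) → (-191/85, -801/170)
T5 reflect across x = 0: (-191/85, -801/170) → (191/85, -801/170)

T(p) = (191/85, -801/170)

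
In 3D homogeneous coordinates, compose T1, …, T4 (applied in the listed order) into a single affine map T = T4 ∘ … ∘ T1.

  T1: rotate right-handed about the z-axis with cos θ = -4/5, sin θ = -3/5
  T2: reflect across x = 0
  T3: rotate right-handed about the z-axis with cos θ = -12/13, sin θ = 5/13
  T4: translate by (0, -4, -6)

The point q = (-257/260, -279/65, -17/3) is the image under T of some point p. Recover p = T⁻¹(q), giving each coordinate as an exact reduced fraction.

p = (1/4, -1, 1/3)

T1 = [-4/5 3/5 0 0; -3/5 -4/5 0 0; 0 0 1 0; 0 0 0 1]
T2·T1 = [4/5 -3/5 0 0; -3/5 -4/5 0 0; 0 0 1 0; 0 0 0 1]
T3·…·T1 = [-33/65 56/65 0 0; 56/65 33/65 0 0; 0 0 1 0; 0 0 0 1]
T4·…·T1 = [-33/65 56/65 0 0; 56/65 33/65 0 -4; 0 0 1 -6; 0 0 0 1]
det M = -1; M⁻¹ = [-33/65 56/65 0 224/65; 56/65 33/65 0 132/65; 0 0 1 6; 0 0 0 1]
M⁻¹ · (-257/260, -279/65, -17/3)ᵀ = (1/4, -1, 1/3)ᵀ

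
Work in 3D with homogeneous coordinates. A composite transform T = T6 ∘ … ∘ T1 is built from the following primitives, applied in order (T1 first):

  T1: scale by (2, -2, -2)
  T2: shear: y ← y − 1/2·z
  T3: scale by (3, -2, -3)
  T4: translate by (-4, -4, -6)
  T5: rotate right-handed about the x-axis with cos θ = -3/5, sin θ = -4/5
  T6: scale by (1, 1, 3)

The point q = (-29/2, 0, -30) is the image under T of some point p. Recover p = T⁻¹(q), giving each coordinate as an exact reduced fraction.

T1 = [2 0 0 0; 0 -2 0 0; 0 0 -2 0; 0 0 0 1]
T2·T1 = [2 0 0 0; 0 -2 1 0; 0 0 -2 0; 0 0 0 1]
T3·…·T1 = [6 0 0 0; 0 4 -2 0; 0 0 6 0; 0 0 0 1]
T4·…·T1 = [6 0 0 -4; 0 4 -2 -4; 0 0 6 -6; 0 0 0 1]
T5·…·T1 = [6 0 0 -4; 0 -12/5 6 -12/5; 0 -16/5 -2 34/5; 0 0 0 1]
T6·…·T1 = [6 0 0 -4; 0 -12/5 6 -12/5; 0 -48/5 -6 102/5; 0 0 0 1]
det M = 432; M⁻¹ = [1/6 0 0 2/3; 0 -1/12 -1/12 3/2; 0 2/15 -1/30 1; 0 0 0 1]
M⁻¹ · (-29/2, 0, -30)ᵀ = (-7/4, 4, 2)ᵀ

p = (-7/4, 4, 2)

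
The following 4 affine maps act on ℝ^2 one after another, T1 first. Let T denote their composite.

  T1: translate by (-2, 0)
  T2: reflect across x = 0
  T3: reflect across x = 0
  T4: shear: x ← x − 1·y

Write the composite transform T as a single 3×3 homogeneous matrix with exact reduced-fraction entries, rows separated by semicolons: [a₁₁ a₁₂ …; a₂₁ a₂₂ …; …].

T = [1 -1 -2; 0 1 0; 0 0 1]

T1 = [1 0 -2; 0 1 0; 0 0 1]
T2·T1 = [-1 0 2; 0 1 0; 0 0 1]
T3·…·T1 = [1 0 -2; 0 1 0; 0 0 1]
T4·…·T1 = [1 -1 -2; 0 1 0; 0 0 1]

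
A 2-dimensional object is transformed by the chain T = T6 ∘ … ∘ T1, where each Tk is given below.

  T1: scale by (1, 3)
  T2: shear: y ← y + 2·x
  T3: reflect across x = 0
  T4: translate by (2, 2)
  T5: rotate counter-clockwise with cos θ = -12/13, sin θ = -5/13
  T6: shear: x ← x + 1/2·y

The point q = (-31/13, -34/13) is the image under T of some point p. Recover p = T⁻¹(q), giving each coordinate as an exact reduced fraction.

T1 = [1 0 0; 0 3 0; 0 0 1]
T2·T1 = [1 0 0; 2 3 0; 0 0 1]
T3·…·T1 = [-1 0 0; 2 3 0; 0 0 1]
T4·…·T1 = [-1 0 2; 2 3 2; 0 0 1]
T5·…·T1 = [22/13 15/13 -14/13; -19/13 -36/13 -34/13; 0 0 1]
T6·…·T1 = [25/26 -3/13 -31/13; -19/13 -36/13 -34/13; 0 0 1]
det M = -3; M⁻¹ = [12/13 -1/13 2; -19/39 -25/78 -2; 0 0 1]
M⁻¹ · (-31/13, -34/13)ᵀ = (0, 0)ᵀ

p = (0, 0)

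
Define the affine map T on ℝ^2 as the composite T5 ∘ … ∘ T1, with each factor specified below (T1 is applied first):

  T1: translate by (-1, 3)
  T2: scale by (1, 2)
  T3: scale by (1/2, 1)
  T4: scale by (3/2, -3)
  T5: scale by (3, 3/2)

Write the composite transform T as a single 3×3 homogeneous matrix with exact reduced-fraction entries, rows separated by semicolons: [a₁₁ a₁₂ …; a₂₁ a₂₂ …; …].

T1 = [1 0 -1; 0 1 3; 0 0 1]
T2·T1 = [1 0 -1; 0 2 6; 0 0 1]
T3·…·T1 = [1/2 0 -1/2; 0 2 6; 0 0 1]
T4·…·T1 = [3/4 0 -3/4; 0 -6 -18; 0 0 1]
T5·…·T1 = [9/4 0 -9/4; 0 -9 -27; 0 0 1]

T = [9/4 0 -9/4; 0 -9 -27; 0 0 1]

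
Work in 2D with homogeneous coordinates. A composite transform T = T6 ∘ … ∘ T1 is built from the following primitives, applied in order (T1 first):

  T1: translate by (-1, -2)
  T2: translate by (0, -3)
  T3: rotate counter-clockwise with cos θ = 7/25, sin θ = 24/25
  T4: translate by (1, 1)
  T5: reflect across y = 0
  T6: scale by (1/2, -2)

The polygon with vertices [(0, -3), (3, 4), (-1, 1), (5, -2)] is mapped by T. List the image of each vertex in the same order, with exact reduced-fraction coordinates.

image vertices: (21/5, -22/5), (63/50, 132/25), (107/50, -102/25), (221/50, 144/25)

T1 translate by (-1, -2): (0, -3) → (-1, -5); (3, 4) → (2, 2); (-1, 1) → (-2, -1); (5, -2) → (4, -4)
T2 translate by (0, -3): (-1, -5) → (-1, -8); (2, 2) → (2, -1); (-2, -1) → (-2, -4); (4, -4) → (4, -7)
T3 rotate counter-clockwise with cos θ = 7/25, sin θ = 24/25: (-1, -8) → (37/5, -16/5); (2, -1) → (38/25, 41/25); (-2, -4) → (82/25, -76/25); (4, -7) → (196/25, 47/25)
T4 translate by (1, 1): (37/5, -16/5) → (42/5, -11/5); (38/25, 41/25) → (63/25, 66/25); (82/25, -76/25) → (107/25, -51/25); (196/25, 47/25) → (221/25, 72/25)
T5 reflect across y = 0: (42/5, -11/5) → (42/5, 11/5); (63/25, 66/25) → (63/25, -66/25); (107/25, -51/25) → (107/25, 51/25); (221/25, 72/25) → (221/25, -72/25)
T6 scale by (1/2, -2): (42/5, 11/5) → (21/5, -22/5); (63/25, -66/25) → (63/50, 132/25); (107/25, 51/25) → (107/50, -102/25); (221/25, -72/25) → (221/50, 144/25)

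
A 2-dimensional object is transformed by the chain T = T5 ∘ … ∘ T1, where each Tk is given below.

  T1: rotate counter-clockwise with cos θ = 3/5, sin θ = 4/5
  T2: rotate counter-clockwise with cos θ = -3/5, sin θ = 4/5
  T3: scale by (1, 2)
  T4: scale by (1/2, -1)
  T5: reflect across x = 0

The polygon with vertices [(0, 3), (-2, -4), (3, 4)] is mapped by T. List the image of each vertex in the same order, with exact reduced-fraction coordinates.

image vertices: (0, 6), (-1, -8), (3/2, 8)

T1 rotate counter-clockwise with cos θ = 3/5, sin θ = 4/5: (0, 3) → (-12/5, 9/5); (-2, -4) → (2, -4); (3, 4) → (-7/5, 24/5)
T2 rotate counter-clockwise with cos θ = -3/5, sin θ = 4/5: (-12/5, 9/5) → (0, -3); (2, -4) → (2, 4); (-7/5, 24/5) → (-3, -4)
T3 scale by (1, 2): (0, -3) → (0, -6); (2, 4) → (2, 8); (-3, -4) → (-3, -8)
T4 scale by (1/2, -1): (0, -6) → (0, 6); (2, 8) → (1, -8); (-3, -8) → (-3/2, 8)
T5 reflect across x = 0: (0, 6) → (0, 6); (1, -8) → (-1, -8); (-3/2, 8) → (3/2, 8)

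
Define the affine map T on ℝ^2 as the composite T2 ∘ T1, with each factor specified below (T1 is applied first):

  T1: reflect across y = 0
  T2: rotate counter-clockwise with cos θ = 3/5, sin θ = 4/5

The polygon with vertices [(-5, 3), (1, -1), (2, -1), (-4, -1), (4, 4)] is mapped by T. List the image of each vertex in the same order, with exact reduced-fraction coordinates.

image vertices: (-3/5, -29/5), (-1/5, 7/5), (2/5, 11/5), (-16/5, -13/5), (28/5, 4/5)

T1 reflect across y = 0: (-5, 3) → (-5, -3); (1, -1) → (1, 1); (2, -1) → (2, 1); (-4, -1) → (-4, 1); (4, 4) → (4, -4)
T2 rotate counter-clockwise with cos θ = 3/5, sin θ = 4/5: (-5, -3) → (-3/5, -29/5); (1, 1) → (-1/5, 7/5); (2, 1) → (2/5, 11/5); (-4, 1) → (-16/5, -13/5); (4, -4) → (28/5, 4/5)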